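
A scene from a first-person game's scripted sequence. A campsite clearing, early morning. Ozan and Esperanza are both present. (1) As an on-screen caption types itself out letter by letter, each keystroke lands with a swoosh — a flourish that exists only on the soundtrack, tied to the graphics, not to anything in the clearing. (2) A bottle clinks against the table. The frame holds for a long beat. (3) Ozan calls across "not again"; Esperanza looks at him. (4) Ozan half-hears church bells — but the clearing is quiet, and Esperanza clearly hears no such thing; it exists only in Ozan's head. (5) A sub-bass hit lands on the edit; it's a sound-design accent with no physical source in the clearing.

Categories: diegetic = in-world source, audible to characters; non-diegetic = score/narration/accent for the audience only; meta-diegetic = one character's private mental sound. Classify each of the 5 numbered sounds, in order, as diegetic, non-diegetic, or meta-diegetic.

Sound (1): it accompanies on-screen graphics, not anything inside the story world, so non-diegetic.
(2) is diegetic: a bottle is a real object/event in the scene's world.
(3) spoken by a character present in the story world → diegetic.
Sound (4): the sound is imagined by Ozan; nothing in the story world is producing it and Esperanza can't hear it, so meta-diegetic.
(5) is non-diegetic: nothing in the scene produces it; it's an accent added for the audience.

non-diegetic, diegetic, diegetic, meta-diegetic, non-diegetic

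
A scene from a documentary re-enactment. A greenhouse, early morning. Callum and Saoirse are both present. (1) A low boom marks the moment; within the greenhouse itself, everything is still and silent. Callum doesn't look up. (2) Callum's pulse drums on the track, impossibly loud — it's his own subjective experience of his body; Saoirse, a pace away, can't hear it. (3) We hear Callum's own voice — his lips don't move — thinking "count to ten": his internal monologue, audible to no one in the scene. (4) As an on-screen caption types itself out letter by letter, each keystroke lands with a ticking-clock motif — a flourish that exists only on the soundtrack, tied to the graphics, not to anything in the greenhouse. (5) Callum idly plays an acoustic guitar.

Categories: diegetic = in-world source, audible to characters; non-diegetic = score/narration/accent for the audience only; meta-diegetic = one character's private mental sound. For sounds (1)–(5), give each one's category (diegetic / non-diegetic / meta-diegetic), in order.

non-diegetic, meta-diegetic, meta-diegetic, non-diegetic, diegetic

(1) an editorial stinger — it belongs to the cut, not the story world → non-diegetic.
Sound (2): a subjective body sound — Callum's private perception, inaudible to Saoirse, so meta-diegetic.
Sound (3): Callum's thought-voice: a private mental sound no other character can hear, so meta-diegetic.
(4) is non-diegetic: it accompanies on-screen graphics, not anything inside the story world.
Sound (5): the instrument and the performer are both in the scene, so diegetic.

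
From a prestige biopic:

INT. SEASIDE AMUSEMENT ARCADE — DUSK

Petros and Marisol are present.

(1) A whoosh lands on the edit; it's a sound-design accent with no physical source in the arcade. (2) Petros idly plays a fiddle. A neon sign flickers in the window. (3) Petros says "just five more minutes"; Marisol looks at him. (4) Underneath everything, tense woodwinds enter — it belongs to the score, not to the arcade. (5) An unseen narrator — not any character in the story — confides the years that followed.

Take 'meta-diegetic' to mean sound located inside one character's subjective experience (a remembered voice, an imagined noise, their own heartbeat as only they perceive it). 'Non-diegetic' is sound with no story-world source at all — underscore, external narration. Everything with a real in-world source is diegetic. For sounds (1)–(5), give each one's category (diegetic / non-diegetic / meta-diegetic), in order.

non-diegetic, diegetic, diegetic, non-diegetic, non-diegetic

(1) is non-diegetic: it's a sound-design accent with no in-world source; no one in the scene can hear it.
Sound (2): the instrument and the performer are both in the scene, so diegetic.
Sound (3): Petros is a character speaking aloud in the scene, so diegetic.
(4) nothing in the arcade produces it and the characters don't hear it — pure soundtrack → non-diegetic.
Sound (5): the narrator exists outside the story world, addressing only the audience, so non-diegetic.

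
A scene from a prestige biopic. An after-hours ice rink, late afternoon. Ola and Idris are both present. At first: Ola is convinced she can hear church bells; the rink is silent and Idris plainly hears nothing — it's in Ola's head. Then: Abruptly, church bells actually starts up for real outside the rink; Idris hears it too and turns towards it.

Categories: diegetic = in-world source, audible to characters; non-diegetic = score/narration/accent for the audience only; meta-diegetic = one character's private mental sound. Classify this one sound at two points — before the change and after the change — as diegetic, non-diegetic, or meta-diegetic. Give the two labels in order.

meta-diegetic, diegetic

Before the change: only Ola 'hears' it — imagined, in her mind → meta-diegetic.
After the change: now there's a real external source and Idris hears it too — in the story world → diegetic.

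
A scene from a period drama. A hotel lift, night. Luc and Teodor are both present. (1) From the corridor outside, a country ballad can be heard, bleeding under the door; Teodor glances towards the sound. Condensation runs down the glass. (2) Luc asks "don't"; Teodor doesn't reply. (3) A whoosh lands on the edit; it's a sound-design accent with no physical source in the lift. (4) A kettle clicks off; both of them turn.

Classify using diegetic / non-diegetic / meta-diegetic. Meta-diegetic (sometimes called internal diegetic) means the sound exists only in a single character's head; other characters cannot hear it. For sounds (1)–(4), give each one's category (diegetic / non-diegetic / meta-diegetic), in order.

Sound (1): off-screen diegetic: the source is out of frame but still in the story's space, so diegetic.
(2) is diegetic: Luc is a character speaking aloud in the scene.
Sound (3): it's a sound-design accent with no in-world source; no one in the scene can hear it, so non-diegetic.
Sound (4): a kettle is a real object/event in the scene's world, so diegetic.

diegetic, diegetic, non-diegetic, diegetic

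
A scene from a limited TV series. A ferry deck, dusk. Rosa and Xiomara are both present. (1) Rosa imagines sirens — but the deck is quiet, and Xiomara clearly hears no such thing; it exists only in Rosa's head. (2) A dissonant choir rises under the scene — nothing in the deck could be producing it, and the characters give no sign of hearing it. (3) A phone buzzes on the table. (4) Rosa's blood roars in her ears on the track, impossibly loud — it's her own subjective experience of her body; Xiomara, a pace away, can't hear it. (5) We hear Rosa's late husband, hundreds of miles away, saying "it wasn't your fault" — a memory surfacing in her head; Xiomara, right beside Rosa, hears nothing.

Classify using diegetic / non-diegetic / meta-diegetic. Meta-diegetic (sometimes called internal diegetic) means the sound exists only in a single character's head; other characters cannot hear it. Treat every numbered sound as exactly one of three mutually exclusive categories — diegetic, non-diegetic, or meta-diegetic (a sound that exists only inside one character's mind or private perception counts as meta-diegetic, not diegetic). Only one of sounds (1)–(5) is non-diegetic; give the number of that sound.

(1) the sound is imagined by Rosa; nothing in the story world is producing it and Xiomara can't hear it → meta-diegetic.
(2) nothing in the deck produces it and the characters don't hear it — pure soundtrack → non-diegetic.
(3) an in-world source (a phone); characters could hear it → diegetic.
Sound (4): a subjective body sound — Rosa's private perception, inaudible to Xiomara, so meta-diegetic.
Sound (5): a remembered line, private to Rosa — not present in the room, not audible to Xiomara, so meta-diegetic.
Only (2) is non-diegetic.

2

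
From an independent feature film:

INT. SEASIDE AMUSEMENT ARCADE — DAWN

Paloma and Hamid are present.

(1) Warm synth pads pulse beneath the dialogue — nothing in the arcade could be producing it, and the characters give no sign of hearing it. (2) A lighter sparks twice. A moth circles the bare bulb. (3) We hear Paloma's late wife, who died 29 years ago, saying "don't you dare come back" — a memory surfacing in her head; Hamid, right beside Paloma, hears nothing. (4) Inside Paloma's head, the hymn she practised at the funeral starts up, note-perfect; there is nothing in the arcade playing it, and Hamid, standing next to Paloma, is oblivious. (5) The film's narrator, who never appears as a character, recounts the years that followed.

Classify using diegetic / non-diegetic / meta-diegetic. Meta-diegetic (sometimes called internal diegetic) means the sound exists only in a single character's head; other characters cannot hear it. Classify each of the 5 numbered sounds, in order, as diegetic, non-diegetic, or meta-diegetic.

Sound (1): nothing in the arcade produces it and the characters don't hear it — pure soundtrack, so non-diegetic.
(2) the sound comes from a lighter physically present in the location → diegetic.
(3) it's Paloma's recollection rendered as sound; the other character can't hear it → meta-diegetic.
Sound (4): the music is a memory playing inside Paloma's mind alone; no real-world source, Hamid can't hear it, so meta-diegetic.
(5) external voice-over — not a character, not heard by anyone in the scene → non-diegetic.

non-diegetic, diegetic, meta-diegetic, meta-diegetic, non-diegetic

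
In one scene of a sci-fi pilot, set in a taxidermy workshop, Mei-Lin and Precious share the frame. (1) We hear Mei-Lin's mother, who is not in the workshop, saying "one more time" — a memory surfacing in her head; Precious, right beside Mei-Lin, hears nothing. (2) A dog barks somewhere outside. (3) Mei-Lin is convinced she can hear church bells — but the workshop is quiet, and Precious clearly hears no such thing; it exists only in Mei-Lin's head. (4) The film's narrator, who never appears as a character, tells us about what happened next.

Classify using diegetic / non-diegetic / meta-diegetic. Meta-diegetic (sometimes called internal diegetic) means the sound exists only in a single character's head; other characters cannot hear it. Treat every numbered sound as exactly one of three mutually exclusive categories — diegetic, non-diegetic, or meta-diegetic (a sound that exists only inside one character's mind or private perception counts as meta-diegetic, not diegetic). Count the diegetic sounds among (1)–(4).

1

Sound (1): the voice is a memory playing only inside Mei-Lin's mind; Precious can't hear it, so meta-diegetic.
(2) is diegetic: a dog is a real object/event in the scene's world.
(3) is meta-diegetic: Mei-Lin alone 'hears' it — an imagined sound, not present in the space.
(4) external voice-over — not a character, not heard by anyone in the scene → non-diegetic.
Diegetic: (2) — that's 1.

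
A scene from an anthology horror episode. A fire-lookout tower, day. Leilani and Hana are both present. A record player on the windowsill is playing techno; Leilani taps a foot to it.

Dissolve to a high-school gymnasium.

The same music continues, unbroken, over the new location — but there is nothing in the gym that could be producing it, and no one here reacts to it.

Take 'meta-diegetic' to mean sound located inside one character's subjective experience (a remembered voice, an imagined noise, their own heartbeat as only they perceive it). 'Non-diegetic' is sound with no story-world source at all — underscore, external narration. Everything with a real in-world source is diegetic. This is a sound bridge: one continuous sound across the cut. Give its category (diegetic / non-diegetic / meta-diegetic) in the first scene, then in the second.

Scene one: a record player is an on-screen source and Leilani reacts to it → diegetic.
Scene two: there is no source in the gym and no one hears it — it's now underscore → non-diegetic.

diegetic, non-diegetic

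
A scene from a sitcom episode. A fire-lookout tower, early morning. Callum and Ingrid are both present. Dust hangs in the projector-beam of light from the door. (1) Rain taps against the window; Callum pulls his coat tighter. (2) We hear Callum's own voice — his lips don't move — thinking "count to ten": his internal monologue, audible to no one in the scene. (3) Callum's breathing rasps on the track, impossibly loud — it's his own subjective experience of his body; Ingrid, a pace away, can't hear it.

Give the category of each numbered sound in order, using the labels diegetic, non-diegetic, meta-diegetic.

(1) ambient/room sound belonging to the story's physical space → diegetic.
(2) internal monologue — inside Callum's mind, not spoken into the scene → meta-diegetic.
(3) is meta-diegetic: it's Callum's internal bodily sensation rendered as sound; only Callum 'hears' it.

diegetic, meta-diegetic, meta-diegetic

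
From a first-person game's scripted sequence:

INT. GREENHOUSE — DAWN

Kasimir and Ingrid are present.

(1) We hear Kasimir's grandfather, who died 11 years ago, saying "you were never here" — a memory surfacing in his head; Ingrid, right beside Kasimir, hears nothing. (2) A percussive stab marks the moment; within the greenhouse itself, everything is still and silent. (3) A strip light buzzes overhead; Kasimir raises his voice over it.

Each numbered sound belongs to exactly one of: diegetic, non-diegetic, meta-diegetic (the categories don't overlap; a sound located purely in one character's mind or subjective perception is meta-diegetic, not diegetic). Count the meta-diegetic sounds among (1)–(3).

1

(1) the voice is a memory playing only inside Kasimir's mind; Ingrid can't hear it → meta-diegetic.
(2) an editorial stinger — it belongs to the cut, not the story world → non-diegetic.
(3) is diegetic: a strip light is part of the location's real environment.
Meta-diegetic: (1) — that's 1.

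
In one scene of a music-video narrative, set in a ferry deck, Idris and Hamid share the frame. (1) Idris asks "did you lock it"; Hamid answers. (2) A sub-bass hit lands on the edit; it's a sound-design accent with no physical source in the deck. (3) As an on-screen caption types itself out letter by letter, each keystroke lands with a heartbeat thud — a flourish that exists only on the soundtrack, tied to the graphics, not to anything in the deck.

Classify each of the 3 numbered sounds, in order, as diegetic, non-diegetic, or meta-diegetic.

diegetic, non-diegetic, non-diegetic

(1) is diegetic: Idris is a character speaking aloud in the scene.
(2) is non-diegetic: it's a sound-design accent with no in-world source; no one in the scene can hear it.
Sound (3): sound married to a title/caption — outside the diegesis by definition, so non-diegetic.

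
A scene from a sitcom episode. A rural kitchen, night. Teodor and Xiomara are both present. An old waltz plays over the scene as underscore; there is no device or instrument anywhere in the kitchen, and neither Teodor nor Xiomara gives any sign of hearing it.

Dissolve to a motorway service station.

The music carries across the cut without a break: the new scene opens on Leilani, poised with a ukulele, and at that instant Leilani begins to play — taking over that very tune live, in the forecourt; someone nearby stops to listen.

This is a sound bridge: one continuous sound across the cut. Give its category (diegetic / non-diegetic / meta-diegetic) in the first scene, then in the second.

non-diegetic, diegetic

Scene one: there's no in-world source anywhere and no character hears it — underscore for the audience only → non-diegetic.
Scene two: from the moment Leilani starts playing, the tune is being performed on a ukulele inside the story world and another character hears it → diegetic.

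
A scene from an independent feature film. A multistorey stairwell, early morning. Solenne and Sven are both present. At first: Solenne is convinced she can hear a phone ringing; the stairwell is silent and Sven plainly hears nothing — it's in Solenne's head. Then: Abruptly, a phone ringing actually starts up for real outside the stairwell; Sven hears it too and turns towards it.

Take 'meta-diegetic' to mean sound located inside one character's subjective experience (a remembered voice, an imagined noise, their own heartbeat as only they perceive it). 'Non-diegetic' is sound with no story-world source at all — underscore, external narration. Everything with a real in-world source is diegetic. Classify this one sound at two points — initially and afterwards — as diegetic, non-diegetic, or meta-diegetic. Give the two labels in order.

Initially: only Solenne 'hears' it — imagined, in her mind → meta-diegetic.
Afterwards: now there's a real external source and Sven hears it too — in the story world → diegetic.

meta-diegetic, diegetic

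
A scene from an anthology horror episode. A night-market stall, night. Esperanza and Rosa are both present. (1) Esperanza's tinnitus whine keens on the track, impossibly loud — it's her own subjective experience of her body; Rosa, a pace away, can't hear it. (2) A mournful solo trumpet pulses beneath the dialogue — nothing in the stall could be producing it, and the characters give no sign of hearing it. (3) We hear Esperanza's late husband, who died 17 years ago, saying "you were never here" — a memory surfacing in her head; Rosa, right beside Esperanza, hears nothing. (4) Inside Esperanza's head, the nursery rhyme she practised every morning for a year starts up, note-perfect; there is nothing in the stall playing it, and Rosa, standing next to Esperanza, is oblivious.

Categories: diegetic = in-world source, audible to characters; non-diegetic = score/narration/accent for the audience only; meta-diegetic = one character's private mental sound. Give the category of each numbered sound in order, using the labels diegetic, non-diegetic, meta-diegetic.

Sound (1): it's Esperanza's internal bodily sensation rendered as sound; only Esperanza 'hears' it, so meta-diegetic.
(2) it has no source in the story world and no character can hear it — it's underscore → non-diegetic.
(3) is meta-diegetic: it's Esperanza's recollection rendered as sound; the other character can't hear it.
Sound (4): remembered music, private to Esperanza — Rosa is oblivious because it isn't in the room, so meta-diegetic.

meta-diegetic, non-diegetic, meta-diegetic, meta-diegetic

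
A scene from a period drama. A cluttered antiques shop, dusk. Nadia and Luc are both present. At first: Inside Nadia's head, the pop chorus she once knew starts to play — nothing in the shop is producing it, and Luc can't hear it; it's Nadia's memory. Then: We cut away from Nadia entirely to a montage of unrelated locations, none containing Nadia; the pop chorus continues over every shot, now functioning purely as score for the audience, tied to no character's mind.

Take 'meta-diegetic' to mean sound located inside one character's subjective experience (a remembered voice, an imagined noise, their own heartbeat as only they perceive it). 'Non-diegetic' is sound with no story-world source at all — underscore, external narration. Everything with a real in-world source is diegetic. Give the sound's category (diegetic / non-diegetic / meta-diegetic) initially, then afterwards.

meta-diegetic, non-diegetic

Initially: the music lives inside Nadia's mind alone; Luc can't hear it → meta-diegetic.
Afterwards: once it plays over shots Nadia isn't in, detached from any character's subjectivity, it's conventional underscore → non-diegetic.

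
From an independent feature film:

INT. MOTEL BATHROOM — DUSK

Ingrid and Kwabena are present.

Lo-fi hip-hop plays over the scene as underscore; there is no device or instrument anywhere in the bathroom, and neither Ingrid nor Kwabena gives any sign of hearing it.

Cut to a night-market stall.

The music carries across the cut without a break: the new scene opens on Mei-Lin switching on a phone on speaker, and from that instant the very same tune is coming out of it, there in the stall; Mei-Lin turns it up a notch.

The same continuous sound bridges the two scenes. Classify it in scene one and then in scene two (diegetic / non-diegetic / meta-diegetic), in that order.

Scene one: there's no in-world source anywhere and no character hears it — underscore for the audience only → non-diegetic.
Scene two: once Mei-Lin turns on a phone on speaker, the music has a real source in the story world and Mei-Lin reacts to it → diegetic.

non-diegetic, diegetic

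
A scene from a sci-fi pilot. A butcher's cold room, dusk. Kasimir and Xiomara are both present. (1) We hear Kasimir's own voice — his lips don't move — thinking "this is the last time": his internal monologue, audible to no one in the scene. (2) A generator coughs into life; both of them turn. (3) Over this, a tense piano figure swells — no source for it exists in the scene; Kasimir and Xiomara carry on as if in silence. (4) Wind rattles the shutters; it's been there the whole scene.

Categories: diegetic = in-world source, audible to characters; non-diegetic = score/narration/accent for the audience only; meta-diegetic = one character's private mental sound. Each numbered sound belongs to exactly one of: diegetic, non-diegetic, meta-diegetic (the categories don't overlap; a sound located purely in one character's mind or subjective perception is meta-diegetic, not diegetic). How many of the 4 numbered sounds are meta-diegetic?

1

(1) Kasimir's thought-voice: a private mental sound no other character can hear → meta-diegetic.
Sound (2): the sound comes from a generator physically present in the location, so diegetic.
Sound (3): nothing in the cold room produces it and the characters don't hear it — pure soundtrack, so non-diegetic.
Sound (4): ambient/room sound belonging to the story's physical space, so diegetic.
So 1 of the 4 is meta-diegetic: (1).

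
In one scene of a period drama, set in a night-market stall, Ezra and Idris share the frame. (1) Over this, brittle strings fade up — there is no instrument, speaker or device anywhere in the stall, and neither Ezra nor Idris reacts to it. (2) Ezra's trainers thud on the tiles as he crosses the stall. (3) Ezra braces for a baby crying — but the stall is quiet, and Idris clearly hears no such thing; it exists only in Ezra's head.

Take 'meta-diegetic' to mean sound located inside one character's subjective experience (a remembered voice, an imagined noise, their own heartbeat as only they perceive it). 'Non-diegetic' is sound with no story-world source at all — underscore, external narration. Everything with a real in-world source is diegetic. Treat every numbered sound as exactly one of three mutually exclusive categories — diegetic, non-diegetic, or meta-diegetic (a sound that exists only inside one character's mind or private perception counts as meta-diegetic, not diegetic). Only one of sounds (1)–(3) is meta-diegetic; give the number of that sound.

(1) it has no source in the story world and no character can hear it — it's underscore → non-diegetic.
(2) Ezra's footsteps are produced in the story world → diegetic.
Sound (3): subjective to Ezra: the stall is silent and Idris hears nothing, so meta-diegetic.
Only (3) is meta-diegetic.

3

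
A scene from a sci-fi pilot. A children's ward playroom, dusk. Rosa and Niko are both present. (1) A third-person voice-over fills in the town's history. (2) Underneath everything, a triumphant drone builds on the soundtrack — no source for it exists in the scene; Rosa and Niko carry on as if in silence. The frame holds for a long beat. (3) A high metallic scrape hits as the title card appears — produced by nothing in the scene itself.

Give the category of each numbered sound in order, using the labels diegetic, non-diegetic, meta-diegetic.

(1) is non-diegetic: commentary laid over the scene from outside the fiction.
Sound (2): it has no source in the story world and no character can hear it — it's underscore, so non-diegetic.
(3) nothing in the scene produces it; it's an accent added for the audience → non-diegetic.

non-diegetic, non-diegetic, non-diegetic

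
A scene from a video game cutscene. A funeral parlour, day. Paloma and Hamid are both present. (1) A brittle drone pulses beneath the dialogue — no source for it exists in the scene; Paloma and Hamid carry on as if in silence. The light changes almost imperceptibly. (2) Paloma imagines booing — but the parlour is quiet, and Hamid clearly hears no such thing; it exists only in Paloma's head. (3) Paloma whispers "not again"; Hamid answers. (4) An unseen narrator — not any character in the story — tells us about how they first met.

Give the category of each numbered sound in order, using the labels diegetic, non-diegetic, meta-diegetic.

(1) nothing in the parlour produces it and the characters don't hear it — pure soundtrack → non-diegetic.
(2) is meta-diegetic: the sound is imagined by Paloma; nothing in the story world is producing it and Hamid can't hear it.
(3) is diegetic: spoken by a character present in the story world.
Sound (4): the narrator exists outside the story world, addressing only the audience, so non-diegetic.

non-diegetic, meta-diegetic, diegetic, non-diegetic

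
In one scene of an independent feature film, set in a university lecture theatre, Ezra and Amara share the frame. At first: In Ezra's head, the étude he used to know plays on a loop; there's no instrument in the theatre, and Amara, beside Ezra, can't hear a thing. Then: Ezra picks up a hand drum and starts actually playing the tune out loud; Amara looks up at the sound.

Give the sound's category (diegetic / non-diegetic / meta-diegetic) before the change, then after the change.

meta-diegetic, diegetic

Before the change: the tune exists only as Ezra's private memory; Amara can't hear it → meta-diegetic.
After the change: Ezra is now producing it live on a hand drum, in the room, and Amara hears it → diegetic.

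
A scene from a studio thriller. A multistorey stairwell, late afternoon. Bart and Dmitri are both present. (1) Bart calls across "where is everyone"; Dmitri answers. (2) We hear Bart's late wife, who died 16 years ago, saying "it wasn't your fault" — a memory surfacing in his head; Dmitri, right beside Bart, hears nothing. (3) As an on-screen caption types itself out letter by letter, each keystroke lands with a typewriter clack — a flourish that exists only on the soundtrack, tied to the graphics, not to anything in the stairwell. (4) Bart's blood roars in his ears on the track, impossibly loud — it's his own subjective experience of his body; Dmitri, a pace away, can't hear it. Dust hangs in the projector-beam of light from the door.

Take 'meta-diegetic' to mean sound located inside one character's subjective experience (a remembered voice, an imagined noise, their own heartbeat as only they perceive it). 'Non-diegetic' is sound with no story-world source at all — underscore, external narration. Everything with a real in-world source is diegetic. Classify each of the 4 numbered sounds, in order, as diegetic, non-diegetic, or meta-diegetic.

diegetic, meta-diegetic, non-diegetic, meta-diegetic

(1) Bart is a character speaking aloud in the scene → diegetic.
(2) a remembered line, private to Bart — not present in the room, not audible to Dmitri → meta-diegetic.
(3) is non-diegetic: sound married to a title/caption — outside the diegesis by definition.
Sound (4): point-of-audition from inside Bart's body; not a sound in the room, so meta-diegetic.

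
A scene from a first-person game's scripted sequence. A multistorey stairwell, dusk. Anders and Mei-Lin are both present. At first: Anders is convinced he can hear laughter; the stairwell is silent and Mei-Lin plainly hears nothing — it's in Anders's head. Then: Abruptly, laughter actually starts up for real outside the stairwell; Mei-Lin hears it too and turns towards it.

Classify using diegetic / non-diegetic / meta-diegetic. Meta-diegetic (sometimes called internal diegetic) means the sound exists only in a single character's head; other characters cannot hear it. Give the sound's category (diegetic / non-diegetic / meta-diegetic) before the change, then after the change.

Before the change: only Anders 'hears' it — imagined, in his mind → meta-diegetic.
After the change: now there's a real external source and Mei-Lin hears it too — in the story world → diegetic.

meta-diegetic, diegetic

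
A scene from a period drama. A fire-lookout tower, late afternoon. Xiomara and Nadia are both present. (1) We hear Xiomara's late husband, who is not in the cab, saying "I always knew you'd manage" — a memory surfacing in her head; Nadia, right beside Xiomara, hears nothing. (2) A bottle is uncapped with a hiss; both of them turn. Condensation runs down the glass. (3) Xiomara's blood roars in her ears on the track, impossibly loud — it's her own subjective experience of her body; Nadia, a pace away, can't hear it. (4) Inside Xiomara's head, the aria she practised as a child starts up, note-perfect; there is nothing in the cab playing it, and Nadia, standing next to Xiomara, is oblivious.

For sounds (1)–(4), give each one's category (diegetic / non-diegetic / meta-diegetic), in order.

meta-diegetic, diegetic, meta-diegetic, meta-diegetic

Sound (1): it's Xiomara's recollection rendered as sound; the other character can't hear it, so meta-diegetic.
(2) the sound comes from a bottle physically present in the location → diegetic.
(3) is meta-diegetic: it's Xiomara's internal bodily sensation rendered as sound; only Xiomara 'hears' it.
(4) it lives in Xiomara's subjectivity, not in the cab → meta-diegetic.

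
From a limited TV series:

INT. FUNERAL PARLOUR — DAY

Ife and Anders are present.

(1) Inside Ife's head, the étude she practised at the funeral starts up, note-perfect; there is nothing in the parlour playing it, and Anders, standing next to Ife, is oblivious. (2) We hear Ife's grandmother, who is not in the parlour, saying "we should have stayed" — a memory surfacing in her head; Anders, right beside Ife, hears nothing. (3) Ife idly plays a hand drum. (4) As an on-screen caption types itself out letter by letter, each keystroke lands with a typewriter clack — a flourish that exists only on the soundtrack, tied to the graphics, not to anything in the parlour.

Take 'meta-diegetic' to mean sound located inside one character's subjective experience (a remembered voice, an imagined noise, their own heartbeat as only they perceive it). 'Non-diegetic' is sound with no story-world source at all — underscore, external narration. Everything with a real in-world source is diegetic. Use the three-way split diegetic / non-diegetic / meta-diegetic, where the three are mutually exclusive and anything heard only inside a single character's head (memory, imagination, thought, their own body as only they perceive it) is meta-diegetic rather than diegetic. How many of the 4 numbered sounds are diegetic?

1

(1) remembered music, private to Ife — Anders is oblivious because it isn't in the room → meta-diegetic.
Sound (2): it's Ife's recollection rendered as sound; the other character can't hear it, so meta-diegetic.
Sound (3): Ife is producing the music live, in the story world, so diegetic.
(4) is non-diegetic: the caption isn't part of the story world, so neither is the sound tied to it.
So 1 of the 4 is diegetic: (3).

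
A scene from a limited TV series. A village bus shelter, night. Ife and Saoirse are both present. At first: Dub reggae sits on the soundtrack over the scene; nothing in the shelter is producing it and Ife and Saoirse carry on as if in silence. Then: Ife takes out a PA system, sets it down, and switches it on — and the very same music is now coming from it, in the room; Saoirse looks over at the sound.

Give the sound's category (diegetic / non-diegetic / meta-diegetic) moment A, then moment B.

Moment A: no in-world source exists and no character can hear it — underscore → non-diegetic.
Moment B: a PA system is now a real source in the story world and the characters hear it → diegetic.

non-diegetic, diegetic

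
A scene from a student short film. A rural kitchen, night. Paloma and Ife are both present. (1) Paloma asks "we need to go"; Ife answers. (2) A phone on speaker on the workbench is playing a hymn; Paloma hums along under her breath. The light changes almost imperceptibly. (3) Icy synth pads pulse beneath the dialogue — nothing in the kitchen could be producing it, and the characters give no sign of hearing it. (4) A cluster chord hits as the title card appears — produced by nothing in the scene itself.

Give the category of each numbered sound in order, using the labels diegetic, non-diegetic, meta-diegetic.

Sound (1): spoken by a character present in the story world, so diegetic.
(2) is diegetic: the music comes from an on-screen device that Paloma responds to.
(3) score with no on-screen or off-screen source; it exists for the audience alone → non-diegetic.
(4) it's a sound-design accent with no in-world source; no one in the scene can hear it → non-diegetic.

diegetic, diegetic, non-diegetic, non-diegetic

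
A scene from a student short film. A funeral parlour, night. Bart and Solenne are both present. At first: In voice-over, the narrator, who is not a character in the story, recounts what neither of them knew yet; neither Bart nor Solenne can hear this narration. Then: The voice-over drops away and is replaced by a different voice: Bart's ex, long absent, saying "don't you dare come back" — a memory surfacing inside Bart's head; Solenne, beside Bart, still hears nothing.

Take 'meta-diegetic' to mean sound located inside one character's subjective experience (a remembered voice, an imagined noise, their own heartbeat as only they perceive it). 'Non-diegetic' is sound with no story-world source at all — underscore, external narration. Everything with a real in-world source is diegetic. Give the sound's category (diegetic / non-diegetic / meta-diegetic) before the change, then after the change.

non-diegetic, meta-diegetic

Before the change: the external narrator addresses only the audience — outside the story world → non-diegetic.
After the change: the replacement voice is a memory inside Bart's mind specifically → meta-diegetic.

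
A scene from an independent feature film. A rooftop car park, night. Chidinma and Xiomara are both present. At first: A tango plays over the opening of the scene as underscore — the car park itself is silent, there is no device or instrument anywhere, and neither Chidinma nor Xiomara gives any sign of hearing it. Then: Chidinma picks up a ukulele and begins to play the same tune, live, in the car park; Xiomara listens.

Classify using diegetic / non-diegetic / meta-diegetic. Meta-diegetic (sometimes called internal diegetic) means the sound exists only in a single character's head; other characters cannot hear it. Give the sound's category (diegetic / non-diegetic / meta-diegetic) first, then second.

First: no in-world source exists and no character can hear it — underscore → non-diegetic.
Second: a ukulele is now a real source in the story world and the characters hear it → diegetic.

non-diegetic, diegetic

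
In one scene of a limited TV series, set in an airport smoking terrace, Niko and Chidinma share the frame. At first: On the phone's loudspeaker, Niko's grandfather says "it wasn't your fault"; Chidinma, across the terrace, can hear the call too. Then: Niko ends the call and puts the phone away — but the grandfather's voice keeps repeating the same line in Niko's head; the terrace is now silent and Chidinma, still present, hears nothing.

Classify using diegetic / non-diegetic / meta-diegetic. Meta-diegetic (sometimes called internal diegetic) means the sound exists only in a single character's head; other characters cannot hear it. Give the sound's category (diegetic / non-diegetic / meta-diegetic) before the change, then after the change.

Before the change: the loudspeaker is an in-world source; both Niko and Chidinma hear the call → diegetic.
After the change: with the phone off, the voice continues only as Niko's private mental replay — Chidinma can't hear it → meta-diegetic.

diegetic, meta-diegetic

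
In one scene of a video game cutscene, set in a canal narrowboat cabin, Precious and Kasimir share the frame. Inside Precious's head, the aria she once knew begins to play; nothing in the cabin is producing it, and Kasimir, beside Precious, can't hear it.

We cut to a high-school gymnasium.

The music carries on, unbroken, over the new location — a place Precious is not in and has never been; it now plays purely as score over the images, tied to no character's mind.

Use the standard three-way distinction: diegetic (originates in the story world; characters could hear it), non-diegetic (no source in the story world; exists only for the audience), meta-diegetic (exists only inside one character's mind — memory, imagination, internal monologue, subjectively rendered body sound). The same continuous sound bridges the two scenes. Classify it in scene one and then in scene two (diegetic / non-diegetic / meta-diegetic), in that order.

meta-diegetic, non-diegetic

Scene one: the music exists only inside Precious's mind; Kasimir can't hear it → meta-diegetic.
Scene two: it's detached from Precious entirely and plays over unrelated images with no in-world source — conventional underscore → non-diegetic.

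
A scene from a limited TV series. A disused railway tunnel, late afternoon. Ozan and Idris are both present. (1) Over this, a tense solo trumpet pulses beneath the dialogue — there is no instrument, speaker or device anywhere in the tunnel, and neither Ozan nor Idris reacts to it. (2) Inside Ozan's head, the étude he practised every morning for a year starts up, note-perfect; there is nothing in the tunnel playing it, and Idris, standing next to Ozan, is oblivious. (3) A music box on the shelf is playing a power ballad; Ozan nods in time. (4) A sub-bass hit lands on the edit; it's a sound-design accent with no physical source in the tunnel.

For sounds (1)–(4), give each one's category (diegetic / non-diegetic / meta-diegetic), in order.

(1) score with no on-screen or off-screen source; it exists for the audience alone → non-diegetic.
(2) is meta-diegetic: it lives in Ozan's subjectivity, not in the tunnel.
(3) source music from a music box, which exists in the story world → diegetic.
Sound (4): an editorial stinger — it belongs to the cut, not the story world, so non-diegetic.

non-diegetic, meta-diegetic, diegetic, non-diegetic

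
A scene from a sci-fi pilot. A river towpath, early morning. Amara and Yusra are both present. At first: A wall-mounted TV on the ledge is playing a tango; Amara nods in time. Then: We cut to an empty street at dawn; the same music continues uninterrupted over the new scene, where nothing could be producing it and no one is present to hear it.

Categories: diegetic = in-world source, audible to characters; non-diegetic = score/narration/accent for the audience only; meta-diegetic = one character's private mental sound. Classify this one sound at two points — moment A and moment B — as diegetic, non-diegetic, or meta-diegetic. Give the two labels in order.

diegetic, non-diegetic

Moment A: a wall-mounted TV is a real in-scene source and Amara reacts to it → diegetic.
Moment B: there is no longer any in-world source and no one can hear it — it has become underscore → non-diegetic.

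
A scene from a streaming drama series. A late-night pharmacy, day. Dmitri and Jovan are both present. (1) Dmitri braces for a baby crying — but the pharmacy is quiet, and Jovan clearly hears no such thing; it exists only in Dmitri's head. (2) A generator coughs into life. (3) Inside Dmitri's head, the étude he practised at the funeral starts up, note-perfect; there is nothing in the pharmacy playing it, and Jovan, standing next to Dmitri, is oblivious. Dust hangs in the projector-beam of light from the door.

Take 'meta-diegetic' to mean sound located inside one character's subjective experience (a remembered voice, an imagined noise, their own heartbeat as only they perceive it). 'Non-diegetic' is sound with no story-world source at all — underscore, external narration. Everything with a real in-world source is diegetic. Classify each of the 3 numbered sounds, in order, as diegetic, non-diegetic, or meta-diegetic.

(1) the sound is imagined by Dmitri; nothing in the story world is producing it and Jovan can't hear it → meta-diegetic.
(2) the sound comes from a generator physically present in the location → diegetic.
Sound (3): it lives in Dmitri's subjectivity, not in the pharmacy, so meta-diegetic.

meta-diegetic, diegetic, meta-diegetic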